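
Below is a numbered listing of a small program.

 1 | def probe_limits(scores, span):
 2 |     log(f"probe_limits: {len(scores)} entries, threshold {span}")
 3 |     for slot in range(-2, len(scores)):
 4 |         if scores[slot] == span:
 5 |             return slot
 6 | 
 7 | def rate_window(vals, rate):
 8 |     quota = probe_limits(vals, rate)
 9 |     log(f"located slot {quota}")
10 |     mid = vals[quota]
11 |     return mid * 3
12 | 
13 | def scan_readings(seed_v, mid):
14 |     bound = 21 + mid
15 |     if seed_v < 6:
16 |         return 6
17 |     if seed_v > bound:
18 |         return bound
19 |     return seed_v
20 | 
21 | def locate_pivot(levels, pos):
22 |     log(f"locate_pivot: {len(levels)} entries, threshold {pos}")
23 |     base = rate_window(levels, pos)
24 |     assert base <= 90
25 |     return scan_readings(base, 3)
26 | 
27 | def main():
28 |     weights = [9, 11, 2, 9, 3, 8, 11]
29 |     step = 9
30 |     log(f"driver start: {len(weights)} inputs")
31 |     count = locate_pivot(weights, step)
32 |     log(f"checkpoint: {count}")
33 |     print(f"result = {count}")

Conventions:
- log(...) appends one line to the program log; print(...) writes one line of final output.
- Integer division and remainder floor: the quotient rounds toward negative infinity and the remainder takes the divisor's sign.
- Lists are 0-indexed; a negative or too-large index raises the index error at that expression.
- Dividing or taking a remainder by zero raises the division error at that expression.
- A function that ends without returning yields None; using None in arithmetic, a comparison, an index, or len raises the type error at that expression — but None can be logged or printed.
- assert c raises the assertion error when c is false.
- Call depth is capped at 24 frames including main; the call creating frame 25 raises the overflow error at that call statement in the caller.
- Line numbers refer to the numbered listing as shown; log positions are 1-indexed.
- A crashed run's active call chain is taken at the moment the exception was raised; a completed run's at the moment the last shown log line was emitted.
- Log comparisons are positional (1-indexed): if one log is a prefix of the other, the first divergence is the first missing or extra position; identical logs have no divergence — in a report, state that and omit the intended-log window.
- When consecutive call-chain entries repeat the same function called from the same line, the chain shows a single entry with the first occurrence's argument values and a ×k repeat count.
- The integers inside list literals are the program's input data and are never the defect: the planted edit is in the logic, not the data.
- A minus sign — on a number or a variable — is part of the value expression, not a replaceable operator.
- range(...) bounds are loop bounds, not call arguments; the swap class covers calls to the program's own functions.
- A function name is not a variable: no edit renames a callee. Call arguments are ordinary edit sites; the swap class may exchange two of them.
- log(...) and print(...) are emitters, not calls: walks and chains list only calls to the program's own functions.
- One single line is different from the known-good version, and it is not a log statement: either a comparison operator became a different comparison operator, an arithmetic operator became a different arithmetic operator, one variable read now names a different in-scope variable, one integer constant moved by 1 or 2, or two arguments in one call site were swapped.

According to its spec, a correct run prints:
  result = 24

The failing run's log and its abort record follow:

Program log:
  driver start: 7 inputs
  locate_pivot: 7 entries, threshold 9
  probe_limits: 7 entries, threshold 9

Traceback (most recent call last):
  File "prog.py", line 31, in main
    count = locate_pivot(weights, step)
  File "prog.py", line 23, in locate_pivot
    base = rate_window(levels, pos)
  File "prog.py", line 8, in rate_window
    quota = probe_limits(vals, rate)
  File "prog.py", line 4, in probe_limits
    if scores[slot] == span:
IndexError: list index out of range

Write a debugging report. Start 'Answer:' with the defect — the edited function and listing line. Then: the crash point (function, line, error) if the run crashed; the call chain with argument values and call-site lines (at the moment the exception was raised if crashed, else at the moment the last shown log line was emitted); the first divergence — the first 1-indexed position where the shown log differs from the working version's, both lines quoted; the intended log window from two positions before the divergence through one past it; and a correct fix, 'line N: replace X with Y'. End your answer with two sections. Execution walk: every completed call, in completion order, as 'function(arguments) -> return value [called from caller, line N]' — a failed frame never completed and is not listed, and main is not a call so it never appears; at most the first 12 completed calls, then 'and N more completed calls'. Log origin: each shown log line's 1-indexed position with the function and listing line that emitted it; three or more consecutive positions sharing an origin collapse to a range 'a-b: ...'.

Answer: the defect is in probe_limits at line 3.
Key fact: The faulty run's log stops after 3 lines; the working version's next line would be 'located slot 0'.
Crash: probe_limits, line 4, IndexError.
Call chain: main -> locate_pivot([9, 11, 2, 9, 3, 8, 11], 9) (called at line 31) -> rate_window([9, 11, 2, 9, 3, 8, 11], 9) (called at line 23) -> probe_limits([9, 11, 2, 9, 3, 8, 11], 9) (called at line 8).
First divergence: position 4; the shown log stops at 3 lines while the working version next logs 'located slot 0'.
Intended log window:
  2: locate_pivot: 7 entries, threshold 9
  3: probe_limits: 7 entries, threshold 9
  4: located slot 0
  5: checkpoint: 24
Execution walk:
  (no call completed)
Log line origins:
  1: emitted by main (line 30)
  2: emitted by locate_pivot (line 22)
  3: emitted by probe_limits (line 2)
A correct fix: line 3: replace `-2` with `0`.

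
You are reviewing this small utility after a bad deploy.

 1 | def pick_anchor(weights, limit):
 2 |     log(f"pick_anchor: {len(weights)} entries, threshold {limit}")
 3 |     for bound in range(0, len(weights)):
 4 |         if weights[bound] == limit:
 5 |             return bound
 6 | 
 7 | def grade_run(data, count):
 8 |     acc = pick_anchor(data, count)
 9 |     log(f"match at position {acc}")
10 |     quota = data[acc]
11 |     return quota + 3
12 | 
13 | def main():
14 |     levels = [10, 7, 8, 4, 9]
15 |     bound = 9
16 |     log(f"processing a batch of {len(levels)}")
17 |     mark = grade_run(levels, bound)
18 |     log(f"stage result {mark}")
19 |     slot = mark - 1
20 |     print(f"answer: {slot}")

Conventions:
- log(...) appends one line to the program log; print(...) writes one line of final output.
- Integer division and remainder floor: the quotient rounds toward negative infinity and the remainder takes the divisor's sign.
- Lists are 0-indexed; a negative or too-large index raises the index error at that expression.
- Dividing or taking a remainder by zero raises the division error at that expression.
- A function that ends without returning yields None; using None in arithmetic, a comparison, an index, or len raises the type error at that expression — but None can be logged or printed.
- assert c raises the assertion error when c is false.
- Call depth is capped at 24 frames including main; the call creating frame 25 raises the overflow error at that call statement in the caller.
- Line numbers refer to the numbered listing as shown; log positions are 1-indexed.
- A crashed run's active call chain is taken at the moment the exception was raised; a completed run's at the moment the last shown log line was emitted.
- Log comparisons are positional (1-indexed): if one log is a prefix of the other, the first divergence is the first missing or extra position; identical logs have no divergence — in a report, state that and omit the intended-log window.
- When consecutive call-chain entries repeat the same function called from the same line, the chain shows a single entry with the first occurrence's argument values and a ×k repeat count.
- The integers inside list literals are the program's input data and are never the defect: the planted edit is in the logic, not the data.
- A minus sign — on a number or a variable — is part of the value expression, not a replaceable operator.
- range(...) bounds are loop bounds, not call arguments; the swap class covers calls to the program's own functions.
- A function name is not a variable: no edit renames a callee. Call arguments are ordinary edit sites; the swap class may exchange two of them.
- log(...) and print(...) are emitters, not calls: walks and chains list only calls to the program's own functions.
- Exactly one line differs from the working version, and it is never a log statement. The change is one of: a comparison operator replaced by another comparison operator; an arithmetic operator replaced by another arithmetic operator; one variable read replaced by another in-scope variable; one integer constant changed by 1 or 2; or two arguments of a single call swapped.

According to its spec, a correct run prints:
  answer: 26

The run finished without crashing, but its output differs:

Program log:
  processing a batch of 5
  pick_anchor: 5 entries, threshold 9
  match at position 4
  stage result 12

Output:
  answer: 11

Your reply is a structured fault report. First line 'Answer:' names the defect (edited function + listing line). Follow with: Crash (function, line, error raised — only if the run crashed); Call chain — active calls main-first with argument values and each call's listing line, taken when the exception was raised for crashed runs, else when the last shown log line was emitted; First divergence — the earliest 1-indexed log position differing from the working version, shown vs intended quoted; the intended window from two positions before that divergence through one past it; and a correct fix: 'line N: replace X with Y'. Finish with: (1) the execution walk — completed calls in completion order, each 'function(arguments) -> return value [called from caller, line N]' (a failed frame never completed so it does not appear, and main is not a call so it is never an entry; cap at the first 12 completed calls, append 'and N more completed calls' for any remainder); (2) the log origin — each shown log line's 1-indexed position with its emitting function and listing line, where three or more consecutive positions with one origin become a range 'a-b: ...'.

Answer: the defect is in grade_run at line 11.
Core observation: Everything matches until log position 4, which reads 'stage result 12' in place of 'stage result 27'.
Call chain: main.
First divergence: at position 4 the run shows 'stage result 12' where the working version logs 'stage result 27'.
Intended log window:
  2: pick_anchor: 5 entries, threshold 9
  3: match at position 4
  4: stage result 27
Execution walk:
  pick_anchor([10, 7, 8, 4, 9], 9) -> 4  [called from grade_run, line 8]
  grade_run([10, 7, 8, 4, 9], 9) -> 12  [called from main, line 17]
Log line origins:
  1: logged in main at line 16
  2: logged in pick_anchor at line 2
  3: logged in grade_run at line 9
  4: logged in main at line 18
A correct fix: line 11: replace `+` with `*`.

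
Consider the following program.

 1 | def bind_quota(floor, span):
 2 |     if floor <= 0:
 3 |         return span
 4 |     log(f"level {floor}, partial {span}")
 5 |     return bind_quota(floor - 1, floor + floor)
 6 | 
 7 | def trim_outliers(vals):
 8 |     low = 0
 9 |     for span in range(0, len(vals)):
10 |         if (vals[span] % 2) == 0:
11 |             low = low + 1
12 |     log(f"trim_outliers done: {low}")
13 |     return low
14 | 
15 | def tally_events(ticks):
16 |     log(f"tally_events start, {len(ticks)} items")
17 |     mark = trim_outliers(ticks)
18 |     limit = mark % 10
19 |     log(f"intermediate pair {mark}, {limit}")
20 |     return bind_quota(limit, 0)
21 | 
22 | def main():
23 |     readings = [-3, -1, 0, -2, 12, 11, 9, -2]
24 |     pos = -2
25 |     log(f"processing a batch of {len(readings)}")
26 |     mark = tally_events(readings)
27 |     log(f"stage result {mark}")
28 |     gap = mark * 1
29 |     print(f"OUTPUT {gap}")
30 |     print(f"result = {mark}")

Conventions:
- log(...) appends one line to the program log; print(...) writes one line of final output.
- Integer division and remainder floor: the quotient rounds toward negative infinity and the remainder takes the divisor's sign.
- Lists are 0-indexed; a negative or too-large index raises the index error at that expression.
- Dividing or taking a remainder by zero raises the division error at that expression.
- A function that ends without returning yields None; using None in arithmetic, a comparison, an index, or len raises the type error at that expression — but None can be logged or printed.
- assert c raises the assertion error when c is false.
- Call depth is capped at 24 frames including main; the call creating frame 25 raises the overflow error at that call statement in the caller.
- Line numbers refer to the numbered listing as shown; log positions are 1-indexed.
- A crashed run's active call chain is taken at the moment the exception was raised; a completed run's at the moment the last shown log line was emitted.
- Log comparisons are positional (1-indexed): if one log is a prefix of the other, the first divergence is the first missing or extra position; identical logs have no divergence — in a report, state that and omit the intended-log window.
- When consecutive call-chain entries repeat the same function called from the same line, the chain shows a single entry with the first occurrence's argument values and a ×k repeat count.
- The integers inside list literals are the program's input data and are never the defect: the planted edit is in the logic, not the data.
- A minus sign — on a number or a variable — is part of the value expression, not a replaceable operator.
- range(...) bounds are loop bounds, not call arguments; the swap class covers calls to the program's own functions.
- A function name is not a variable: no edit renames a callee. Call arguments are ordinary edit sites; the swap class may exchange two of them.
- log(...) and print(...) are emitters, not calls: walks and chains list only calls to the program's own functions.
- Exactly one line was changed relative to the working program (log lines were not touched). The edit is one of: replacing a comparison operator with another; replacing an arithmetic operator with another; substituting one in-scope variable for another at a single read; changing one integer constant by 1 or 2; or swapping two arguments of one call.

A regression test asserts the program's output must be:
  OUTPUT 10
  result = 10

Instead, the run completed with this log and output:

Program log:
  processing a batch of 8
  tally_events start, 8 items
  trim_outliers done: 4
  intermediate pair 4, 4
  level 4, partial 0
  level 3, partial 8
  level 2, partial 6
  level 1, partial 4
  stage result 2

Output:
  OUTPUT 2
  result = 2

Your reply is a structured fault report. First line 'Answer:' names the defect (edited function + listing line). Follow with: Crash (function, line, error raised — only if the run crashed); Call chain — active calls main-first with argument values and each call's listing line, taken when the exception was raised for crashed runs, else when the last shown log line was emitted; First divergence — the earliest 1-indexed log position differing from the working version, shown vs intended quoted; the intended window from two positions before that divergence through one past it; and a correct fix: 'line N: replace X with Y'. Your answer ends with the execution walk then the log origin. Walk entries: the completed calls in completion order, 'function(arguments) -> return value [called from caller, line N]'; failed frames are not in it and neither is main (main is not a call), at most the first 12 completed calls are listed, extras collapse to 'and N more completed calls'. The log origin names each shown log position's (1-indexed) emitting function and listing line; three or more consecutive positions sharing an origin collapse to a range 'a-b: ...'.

Answer: the defect is in bind_quota at line 5.
Key fact: At log position 6 the runs split — shown 'level 3, partial 8', but the working version logs 'level 3, partial 4'.
Call chain: main.
First divergence: position 6; shown 'level 3, partial 8' vs intended 'level 3, partial 4'.
Intended log window:
  4: intermediate pair 4, 4
  5: level 4, partial 0
  6: level 3, partial 4
  7: level 2, partial 7
Execution walk:
  trim_outliers([-3, -1, 0, -2, 12, 11, 9, -2]) -> 4  [called from tally_events, line 17]
  bind_quota(0, 2) -> 2  [called from bind_quota, line 5]
  bind_quota(1, 4) -> 2  [called from bind_quota, line 5]
  bind_quota(2, 6) -> 2  [called from bind_quota, line 5]
  bind_quota(3, 8) -> 2  [called from bind_quota, line 5]
  bind_quota(4, 0) -> 2  [called from tally_events, line 20]
  tally_events([-3, -1, 0, -2, 12, 11, 9, -2]) -> 2  [called from main, line 26]
Log line origins:
  1: logged in main at line 25
  2: logged in tally_events at line 16
  3: logged in trim_outliers at line 12
  4: logged in tally_events at line 19
  5-8: logged in bind_quota at line 4
  9: logged in main at line 27
A correct fix: line 5: replace `floor + floor` with `span + floor`.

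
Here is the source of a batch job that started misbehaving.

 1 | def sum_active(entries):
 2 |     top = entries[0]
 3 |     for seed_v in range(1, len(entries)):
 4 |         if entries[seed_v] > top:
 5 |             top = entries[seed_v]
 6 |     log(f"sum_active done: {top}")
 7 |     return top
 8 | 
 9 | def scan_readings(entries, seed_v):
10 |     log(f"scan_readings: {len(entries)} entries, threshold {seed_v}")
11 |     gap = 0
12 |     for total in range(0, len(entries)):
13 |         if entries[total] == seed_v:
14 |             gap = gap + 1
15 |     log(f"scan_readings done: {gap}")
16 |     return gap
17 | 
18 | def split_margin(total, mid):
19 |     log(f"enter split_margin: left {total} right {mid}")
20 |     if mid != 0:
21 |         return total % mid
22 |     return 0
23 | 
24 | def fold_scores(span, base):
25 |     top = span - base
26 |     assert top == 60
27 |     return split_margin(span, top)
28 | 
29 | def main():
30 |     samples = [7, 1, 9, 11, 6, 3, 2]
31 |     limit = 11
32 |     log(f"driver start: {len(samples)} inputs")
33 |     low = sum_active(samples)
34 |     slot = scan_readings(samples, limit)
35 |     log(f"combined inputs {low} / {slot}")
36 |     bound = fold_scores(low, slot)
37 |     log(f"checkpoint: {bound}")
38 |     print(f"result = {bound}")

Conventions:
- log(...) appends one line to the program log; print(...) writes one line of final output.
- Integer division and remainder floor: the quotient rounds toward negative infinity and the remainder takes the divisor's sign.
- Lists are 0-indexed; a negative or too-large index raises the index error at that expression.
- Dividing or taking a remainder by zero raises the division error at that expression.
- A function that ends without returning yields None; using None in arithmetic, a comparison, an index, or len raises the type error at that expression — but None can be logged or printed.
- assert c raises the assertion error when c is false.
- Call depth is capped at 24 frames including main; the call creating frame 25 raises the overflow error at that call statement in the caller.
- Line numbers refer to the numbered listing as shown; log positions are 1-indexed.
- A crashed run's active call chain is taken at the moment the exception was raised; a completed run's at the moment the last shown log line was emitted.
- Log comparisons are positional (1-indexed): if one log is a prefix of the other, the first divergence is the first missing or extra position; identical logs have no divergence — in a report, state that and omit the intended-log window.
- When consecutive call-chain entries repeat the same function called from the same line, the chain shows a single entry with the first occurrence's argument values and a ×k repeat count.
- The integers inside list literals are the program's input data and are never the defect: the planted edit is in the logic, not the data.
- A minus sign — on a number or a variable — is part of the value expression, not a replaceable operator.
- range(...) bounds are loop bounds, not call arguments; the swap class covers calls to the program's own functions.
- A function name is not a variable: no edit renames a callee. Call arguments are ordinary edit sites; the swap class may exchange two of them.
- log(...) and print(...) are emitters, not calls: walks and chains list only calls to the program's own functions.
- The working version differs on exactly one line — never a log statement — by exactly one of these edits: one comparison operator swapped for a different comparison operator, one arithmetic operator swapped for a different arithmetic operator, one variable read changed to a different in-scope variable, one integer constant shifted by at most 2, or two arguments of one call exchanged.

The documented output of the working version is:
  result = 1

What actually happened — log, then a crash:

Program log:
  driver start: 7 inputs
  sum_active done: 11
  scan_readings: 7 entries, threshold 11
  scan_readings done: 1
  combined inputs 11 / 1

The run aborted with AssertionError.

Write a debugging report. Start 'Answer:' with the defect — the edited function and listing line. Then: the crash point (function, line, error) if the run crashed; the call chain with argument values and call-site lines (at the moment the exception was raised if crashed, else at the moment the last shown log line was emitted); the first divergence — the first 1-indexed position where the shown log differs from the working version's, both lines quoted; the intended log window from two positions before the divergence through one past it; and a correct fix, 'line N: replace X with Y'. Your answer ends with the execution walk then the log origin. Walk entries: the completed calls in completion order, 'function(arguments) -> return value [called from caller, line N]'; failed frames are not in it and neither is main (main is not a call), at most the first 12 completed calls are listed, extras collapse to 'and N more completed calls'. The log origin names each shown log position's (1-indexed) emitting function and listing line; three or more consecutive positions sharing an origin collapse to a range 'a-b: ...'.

Answer: the defect is in fold_scores at line 26.
The tell: A complete run would log 'enter split_margin: left 11 right 10' next, but this one stopped at 5 lines.
Crash: fold_scores, line 26, AssertionError.
Call chain: main -> fold_scores(11, 1) (called at line 36).
First divergence: position 6 (shown log ended at 5 lines; the working version continues: 'enter split_margin: left 11 right 10').
Intended log window:
  4: scan_readings done: 1
  5: combined inputs 11 / 1
  6: enter split_margin: left 11 right 10
  7: checkpoint: 1
Execution walk:
  sum_active([7, 1, 9, 11, 6, 3, 2]) -> 11  [called from main, line 33]
  scan_readings([7, 1, 9, 11, 6, 3, 2], 11) -> 1  [called from main, line 34]
Log line origins:
  1 — main, line 32
  2 — sum_active, line 6
  3 — scan_readings, line 10
  4 — scan_readings, line 15
  5 — main, line 35
A correct fix: line 26: replace `==` with `<=`.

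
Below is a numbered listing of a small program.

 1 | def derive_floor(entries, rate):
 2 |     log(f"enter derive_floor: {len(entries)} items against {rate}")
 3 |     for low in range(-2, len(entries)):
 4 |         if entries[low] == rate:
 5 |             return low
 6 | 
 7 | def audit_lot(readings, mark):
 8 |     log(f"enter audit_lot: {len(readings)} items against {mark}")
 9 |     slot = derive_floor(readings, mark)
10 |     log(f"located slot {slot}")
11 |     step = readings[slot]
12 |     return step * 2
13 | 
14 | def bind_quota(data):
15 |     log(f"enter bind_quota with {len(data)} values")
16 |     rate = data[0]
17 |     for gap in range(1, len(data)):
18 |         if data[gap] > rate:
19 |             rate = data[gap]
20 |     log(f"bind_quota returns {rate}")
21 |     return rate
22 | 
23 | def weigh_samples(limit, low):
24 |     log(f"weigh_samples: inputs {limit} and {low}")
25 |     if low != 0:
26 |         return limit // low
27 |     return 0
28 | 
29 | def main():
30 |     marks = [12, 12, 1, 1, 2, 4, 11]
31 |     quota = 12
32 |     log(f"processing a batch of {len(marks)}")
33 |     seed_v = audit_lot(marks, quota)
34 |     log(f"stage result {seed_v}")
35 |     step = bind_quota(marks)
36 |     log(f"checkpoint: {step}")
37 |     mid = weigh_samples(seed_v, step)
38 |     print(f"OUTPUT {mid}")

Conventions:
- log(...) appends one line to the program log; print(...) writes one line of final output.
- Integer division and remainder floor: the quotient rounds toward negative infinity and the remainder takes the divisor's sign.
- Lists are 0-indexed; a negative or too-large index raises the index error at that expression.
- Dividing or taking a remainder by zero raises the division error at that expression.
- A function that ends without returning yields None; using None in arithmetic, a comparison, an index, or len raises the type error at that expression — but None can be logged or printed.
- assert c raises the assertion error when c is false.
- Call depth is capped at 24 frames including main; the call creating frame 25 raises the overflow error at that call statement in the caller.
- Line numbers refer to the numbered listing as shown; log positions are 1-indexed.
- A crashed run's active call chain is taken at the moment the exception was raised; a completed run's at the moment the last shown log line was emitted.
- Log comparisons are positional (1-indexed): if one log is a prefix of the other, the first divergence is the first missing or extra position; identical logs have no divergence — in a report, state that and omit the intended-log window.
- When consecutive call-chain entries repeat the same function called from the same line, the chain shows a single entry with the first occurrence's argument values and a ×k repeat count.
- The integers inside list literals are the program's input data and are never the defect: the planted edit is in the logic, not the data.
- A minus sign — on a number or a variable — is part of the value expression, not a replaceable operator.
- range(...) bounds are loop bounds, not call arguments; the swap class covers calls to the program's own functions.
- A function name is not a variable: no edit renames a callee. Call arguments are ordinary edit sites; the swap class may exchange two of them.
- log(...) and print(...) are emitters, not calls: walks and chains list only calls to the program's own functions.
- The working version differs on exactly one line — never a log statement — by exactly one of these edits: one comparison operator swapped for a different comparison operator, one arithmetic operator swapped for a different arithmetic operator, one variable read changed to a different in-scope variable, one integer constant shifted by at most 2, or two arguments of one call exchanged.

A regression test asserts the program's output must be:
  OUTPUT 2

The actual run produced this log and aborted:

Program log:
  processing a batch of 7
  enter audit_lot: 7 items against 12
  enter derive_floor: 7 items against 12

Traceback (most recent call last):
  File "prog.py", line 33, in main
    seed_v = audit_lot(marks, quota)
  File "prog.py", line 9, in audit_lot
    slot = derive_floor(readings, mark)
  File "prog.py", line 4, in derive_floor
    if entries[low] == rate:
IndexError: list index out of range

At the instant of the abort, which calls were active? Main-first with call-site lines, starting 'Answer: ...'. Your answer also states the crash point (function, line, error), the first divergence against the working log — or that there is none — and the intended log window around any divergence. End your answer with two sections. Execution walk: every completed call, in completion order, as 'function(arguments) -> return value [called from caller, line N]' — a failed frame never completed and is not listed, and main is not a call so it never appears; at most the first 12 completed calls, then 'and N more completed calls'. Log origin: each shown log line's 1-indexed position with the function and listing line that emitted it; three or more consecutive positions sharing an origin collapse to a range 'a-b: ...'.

Answer: main -> audit_lot (called at line 33) -> derive_floor (called at line 9).
Key observation: The log ends early — 3 lines, where the working version next logs 'located slot 0'.
Crash: derive_floor, line 4, IndexError.
First divergence: position 4; the shown log stops at 3 lines while the working version next logs 'located slot 0'.
Intended log window:
  2: enter audit_lot: 7 items against 12
  3: enter derive_floor: 7 items against 12
  4: located slot 0
  5: stage result 24
Execution walk:
  (no call completed)
Log line origins:
  1 — main, line 32
  2 — audit_lot, line 8
  3 — derive_floor, line 2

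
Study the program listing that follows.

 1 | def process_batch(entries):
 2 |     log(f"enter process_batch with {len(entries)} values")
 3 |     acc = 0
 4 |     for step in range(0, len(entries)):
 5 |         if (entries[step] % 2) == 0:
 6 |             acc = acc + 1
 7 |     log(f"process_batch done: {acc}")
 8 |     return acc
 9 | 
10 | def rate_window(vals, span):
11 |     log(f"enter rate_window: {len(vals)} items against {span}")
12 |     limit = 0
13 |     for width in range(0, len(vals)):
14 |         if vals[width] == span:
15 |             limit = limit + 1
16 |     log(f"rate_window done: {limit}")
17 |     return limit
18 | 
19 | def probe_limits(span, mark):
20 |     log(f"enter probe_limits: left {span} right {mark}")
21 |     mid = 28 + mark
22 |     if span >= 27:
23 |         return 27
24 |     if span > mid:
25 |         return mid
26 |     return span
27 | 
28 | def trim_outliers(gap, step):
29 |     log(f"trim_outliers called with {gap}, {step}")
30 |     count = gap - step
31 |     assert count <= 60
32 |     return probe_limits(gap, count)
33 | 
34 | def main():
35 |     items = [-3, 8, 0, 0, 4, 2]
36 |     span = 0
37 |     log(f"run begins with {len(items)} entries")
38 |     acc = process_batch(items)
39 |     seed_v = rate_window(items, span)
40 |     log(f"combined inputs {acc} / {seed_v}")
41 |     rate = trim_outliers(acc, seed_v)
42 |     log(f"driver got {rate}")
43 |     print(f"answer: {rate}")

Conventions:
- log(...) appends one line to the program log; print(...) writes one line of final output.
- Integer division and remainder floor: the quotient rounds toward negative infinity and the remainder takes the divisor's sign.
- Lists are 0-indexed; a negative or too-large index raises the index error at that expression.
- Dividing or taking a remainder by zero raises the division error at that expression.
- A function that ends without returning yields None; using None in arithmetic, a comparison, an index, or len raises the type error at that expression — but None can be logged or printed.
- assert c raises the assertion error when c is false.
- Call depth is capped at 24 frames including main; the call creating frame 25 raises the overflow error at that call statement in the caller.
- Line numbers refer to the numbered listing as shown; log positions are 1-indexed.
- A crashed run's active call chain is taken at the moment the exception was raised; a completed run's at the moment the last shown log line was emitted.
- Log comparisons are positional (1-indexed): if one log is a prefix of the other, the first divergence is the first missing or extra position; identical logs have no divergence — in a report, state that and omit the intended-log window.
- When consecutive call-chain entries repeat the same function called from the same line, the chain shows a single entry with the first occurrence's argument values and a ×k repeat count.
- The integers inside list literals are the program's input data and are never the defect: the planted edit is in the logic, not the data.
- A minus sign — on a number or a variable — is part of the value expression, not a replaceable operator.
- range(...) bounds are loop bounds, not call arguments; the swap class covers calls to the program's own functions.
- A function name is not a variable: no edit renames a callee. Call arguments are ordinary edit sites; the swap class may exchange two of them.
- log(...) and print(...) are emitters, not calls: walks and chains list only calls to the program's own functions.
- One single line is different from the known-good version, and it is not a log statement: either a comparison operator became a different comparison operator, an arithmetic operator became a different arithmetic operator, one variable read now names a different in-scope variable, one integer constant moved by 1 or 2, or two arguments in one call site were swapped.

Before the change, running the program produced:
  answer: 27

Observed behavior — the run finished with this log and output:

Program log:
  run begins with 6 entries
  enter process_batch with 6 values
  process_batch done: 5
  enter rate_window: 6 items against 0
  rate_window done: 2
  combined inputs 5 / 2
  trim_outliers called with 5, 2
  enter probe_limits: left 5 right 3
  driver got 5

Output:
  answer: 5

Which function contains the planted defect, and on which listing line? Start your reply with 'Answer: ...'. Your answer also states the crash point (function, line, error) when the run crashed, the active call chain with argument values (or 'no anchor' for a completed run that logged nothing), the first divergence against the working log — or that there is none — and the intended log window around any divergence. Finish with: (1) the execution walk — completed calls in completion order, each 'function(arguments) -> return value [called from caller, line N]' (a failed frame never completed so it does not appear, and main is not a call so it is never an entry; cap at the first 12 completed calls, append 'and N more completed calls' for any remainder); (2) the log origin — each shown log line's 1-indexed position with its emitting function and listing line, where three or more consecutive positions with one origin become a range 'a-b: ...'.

Answer: the defect is in probe_limits at line 22.
Key fact: Log line 9 is where behavior first shows: 'driver got 5' appears instead of 'driver got 27'.
Call chain: main.
First divergence: position 9 — shown 'driver got 5', intended 'driver got 27'.
Intended log window:
  7: trim_outliers called with 5, 2
  8: enter probe_limits: left 5 right 3
  9: driver got 27
Execution walk:
  process_batch([-3, 8, 0, 0, 4, 2]) -> 5  [called from main, line 38]
  rate_window([-3, 8, 0, 0, 4, 2], 0) -> 2  [called from main, line 39]
  probe_limits(5, 3) -> 5  [called from trim_outliers, line 32]
  trim_outliers(5, 2) -> 5  [called from main, line 41]
Log line origins:
  1: from main, line 37
  2: from process_batch, line 2
  3: from process_batch, line 7
  4: from rate_window, line 11
  5: from rate_window, line 16
  6: from main, line 40
  7: from trim_outliers, line 29
  8: from probe_limits, line 20
  9: from main, line 42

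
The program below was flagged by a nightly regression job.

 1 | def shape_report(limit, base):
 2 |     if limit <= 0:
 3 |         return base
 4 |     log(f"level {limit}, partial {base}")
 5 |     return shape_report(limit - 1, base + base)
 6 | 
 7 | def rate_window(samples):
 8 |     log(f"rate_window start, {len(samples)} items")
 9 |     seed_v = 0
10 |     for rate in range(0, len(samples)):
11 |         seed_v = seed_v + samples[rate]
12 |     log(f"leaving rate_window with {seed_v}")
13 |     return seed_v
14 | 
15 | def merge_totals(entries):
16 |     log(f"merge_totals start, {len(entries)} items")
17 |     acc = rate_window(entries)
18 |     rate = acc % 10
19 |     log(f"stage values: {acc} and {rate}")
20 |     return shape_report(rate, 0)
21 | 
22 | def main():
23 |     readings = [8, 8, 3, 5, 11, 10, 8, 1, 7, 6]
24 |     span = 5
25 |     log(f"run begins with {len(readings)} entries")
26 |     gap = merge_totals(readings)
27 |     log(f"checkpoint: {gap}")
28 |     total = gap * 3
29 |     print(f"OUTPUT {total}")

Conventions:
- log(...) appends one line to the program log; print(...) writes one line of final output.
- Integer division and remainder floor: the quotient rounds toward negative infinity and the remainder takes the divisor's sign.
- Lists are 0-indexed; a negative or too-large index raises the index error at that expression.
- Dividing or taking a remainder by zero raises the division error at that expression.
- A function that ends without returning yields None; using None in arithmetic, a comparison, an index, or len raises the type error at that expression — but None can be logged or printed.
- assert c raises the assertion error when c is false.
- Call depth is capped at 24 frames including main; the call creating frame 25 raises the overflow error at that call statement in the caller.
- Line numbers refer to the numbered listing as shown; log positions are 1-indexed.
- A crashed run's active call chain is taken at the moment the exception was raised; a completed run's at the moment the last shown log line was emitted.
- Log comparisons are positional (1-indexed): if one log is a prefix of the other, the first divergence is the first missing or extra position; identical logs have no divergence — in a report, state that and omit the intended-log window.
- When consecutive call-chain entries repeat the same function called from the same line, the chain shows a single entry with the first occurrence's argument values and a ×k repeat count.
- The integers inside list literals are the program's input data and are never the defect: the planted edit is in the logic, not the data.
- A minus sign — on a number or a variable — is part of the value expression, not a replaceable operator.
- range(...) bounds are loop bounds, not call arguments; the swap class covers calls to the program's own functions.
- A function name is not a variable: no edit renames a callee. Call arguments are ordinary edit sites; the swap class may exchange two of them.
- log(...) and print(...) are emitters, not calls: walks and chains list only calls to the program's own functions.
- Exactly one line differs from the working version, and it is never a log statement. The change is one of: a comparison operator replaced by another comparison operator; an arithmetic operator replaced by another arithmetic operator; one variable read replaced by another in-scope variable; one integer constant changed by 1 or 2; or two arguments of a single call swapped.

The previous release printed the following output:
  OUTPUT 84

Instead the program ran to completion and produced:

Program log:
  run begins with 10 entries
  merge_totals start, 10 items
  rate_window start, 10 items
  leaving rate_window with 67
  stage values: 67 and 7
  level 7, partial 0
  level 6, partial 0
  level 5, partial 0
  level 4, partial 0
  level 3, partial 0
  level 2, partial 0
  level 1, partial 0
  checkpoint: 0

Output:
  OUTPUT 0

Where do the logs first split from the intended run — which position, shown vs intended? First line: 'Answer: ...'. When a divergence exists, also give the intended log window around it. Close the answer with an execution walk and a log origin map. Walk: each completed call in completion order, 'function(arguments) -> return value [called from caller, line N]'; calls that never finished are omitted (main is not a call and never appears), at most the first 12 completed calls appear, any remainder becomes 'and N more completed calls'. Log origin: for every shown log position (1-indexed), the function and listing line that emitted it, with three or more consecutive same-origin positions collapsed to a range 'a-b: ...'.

Answer: position 7; shown 'level 6, partial 0' vs intended 'level 6, partial 7'.
Intended log window:
  5: stage values: 67 and 7
  6: level 7, partial 0
  7: level 6, partial 7
  8: level 5, partial 13
Execution walk:
  rate_window([8, 8, 3, 5, 11, 10, 8, 1, 7, 6]) -> 67  [called from merge_totals, line 17]
  shape_report(0, 0) -> 0  [called from shape_report, line 5]
  shape_report(1, 0) -> 0  [called from shape_report, line 5]
  shape_report(2, 0) -> 0  [called from shape_report, line 5]
  shape_report(3, 0) -> 0  [called from shape_report, line 5]
  shape_report(4, 0) -> 0  [called from shape_report, line 5]
  shape_report(5, 0) -> 0  [called from shape_report, line 5]
  shape_report(6, 0) -> 0  [called from shape_report, line 5]
  shape_report(7, 0) -> 0  [called from merge_totals, line 20]
  merge_totals([8, 8, 3, 5, 11, 10, 8, 1, 7, 6]) -> 0  [called from main, line 26]
Log origins:
  1: logged in main at line 25
  2: logged in merge_totals at line 16
  3: logged in rate_window at line 8
  4: logged in rate_window at line 12
  5: logged in merge_totals at line 19
  6-12: logged in shape_report at line 4
  13: logged in main at line 27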